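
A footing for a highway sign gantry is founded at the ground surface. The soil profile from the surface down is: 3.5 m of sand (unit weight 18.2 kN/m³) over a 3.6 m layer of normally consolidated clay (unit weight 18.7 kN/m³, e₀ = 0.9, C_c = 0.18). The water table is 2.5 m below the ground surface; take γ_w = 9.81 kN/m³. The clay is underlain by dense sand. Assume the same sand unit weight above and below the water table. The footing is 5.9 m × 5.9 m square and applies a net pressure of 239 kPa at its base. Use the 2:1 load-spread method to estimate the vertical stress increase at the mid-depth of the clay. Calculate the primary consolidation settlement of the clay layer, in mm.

Mid-depth of clay below the ground surface: z = 3.5 + 3.6/2 = 5.3 m.
Total vertical stress at mid-clay: σ_v = 18.2×3.5 + 18.7×1.8 = 97.36 kPa.
Pore pressure: u = 9.81×(5.3 − 2.5) = 27.468 kPa.
Initial effective stress: σ'_0 = σ_v − u = 97.36 − 27.468 = 69.892 kPa.
Stress increase at mid-clay by the 2:1 spreading method:
Δσ = qBL/((B+z)(L+z)) = 239×5.9×5.9/((5.9+5.3)(5.9+5.3)) = 66.323 kPa
Final effective stress: σ'_f = σ'_0 + Δσ = 69.892 + 66.323 = 136.21 kPa.
Normally consolidated clay, so the full stress increment lies on the virgin compression line:
S_c = C_c·H/(1+e₀)·log₁₀(σ'_f/σ'_0) = 0.18×3.6/(1+0.9)×log₁₀(136.21/69.892)
    = 0.34105 × 0.28978 = 0.09883 m

S_c ≈ 98.8 mm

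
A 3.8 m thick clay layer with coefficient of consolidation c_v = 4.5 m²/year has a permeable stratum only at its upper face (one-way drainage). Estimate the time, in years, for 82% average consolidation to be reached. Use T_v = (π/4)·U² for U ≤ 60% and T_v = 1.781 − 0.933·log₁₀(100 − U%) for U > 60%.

Drainage path length: H_d = H = 3.8 m (single drainage).
U > 60%: T_v = 1.781 − 0.933·log₁₀(100 − 82) = 0.60983.
t = T_v·H_d²/c_v = 0.60983×3.8²/4.5 = 1.957 years.

t ≈ 1.96 years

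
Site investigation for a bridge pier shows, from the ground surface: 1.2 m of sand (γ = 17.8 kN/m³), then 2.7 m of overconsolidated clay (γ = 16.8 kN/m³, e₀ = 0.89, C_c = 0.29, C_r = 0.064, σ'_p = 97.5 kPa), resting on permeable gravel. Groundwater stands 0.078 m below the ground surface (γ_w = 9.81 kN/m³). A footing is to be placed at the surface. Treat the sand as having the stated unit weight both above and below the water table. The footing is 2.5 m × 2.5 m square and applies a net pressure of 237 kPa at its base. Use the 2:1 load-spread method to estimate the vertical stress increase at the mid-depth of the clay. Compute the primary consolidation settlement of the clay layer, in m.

Mid-depth of clay below the ground surface: z = 1.2 + 2.7/2 = 2.55 m.
Total vertical stress at mid-clay: σ_v = 17.8×1.2 + 16.8×1.35 = 44.04 kPa.
Pore pressure: u = 9.81×(2.55 − 0.078) = 24.25 kPa.
Initial effective stress: σ'_0 = σ_v − u = 44.04 − 24.25 = 19.79 kPa.
Stress increase at mid-clay by the 2:1 spreading method:
Δσ = qBL/((B+z)(L+z)) = 237×2.5×2.5/((2.5+2.55)(2.5+2.55)) = 58.083 kPa
Final effective stress: σ'_f = 19.79 + 58.083 = 77.873 kPa.
σ'_f = 77.873 ≤ σ'_p = 97.5 kPa, so the clay remains overconsolidated and only the recompression index applies:
S_c = C_r·H/(1+e₀)·log₁₀(σ'_f/σ'_0) = 0.064×2.7/1.89×log₁₀(77.873/19.79)
    = 0.09143 × 0.59494 = 0.0544 m

S_c ≈ 0.0544 m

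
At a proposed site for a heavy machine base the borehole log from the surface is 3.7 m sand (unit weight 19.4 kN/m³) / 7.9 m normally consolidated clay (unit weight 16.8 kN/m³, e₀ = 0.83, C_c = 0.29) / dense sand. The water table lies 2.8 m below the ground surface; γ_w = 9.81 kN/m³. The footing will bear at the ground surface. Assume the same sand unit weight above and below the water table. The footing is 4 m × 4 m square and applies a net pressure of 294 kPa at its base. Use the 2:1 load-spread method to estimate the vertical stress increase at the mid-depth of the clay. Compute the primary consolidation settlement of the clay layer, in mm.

Mid-depth of clay below the ground surface: z = 3.7 + 7.9/2 = 7.65 m.
Total vertical stress at mid-clay: σ_v = 19.4×3.7 + 16.8×3.95 = 138.14 kPa.
Pore pressure: u = 9.81×(7.65 − 2.8) = 47.578 kPa.
Initial effective stress: σ'_0 = σ_v − u = 138.14 − 47.578 = 90.562 kPa.
Stress increase at mid-clay by the 2:1 spreading method:
Δσ = qBL/((B+z)(L+z)) = 294×4×4/((4+7.65)(4+7.65)) = 34.659 kPa
Final effective stress: σ'_f = σ'_0 + Δσ = 90.562 + 34.659 = 125.22 kPa.
Normally consolidated clay, so the full stress increment lies on the virgin compression line:
S_c = C_c·H/(1+e₀)·log₁₀(σ'_f/σ'_0) = 0.29×7.9/(1+0.83)×log₁₀(125.22/90.562)
    = 1.2519 × 0.14073 = 0.1762 m

S_c ≈ 176 mm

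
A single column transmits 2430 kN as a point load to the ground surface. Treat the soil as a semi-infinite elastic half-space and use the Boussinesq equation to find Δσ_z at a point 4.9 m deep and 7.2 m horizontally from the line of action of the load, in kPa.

Δσ_z ≈ 2.72 kPa

Boussinesq vertical stress below a point load on an elastic half-space:
Δσ_z = 3P/(2πz²) · [1 + (r/z)²]^(−5/2)
r/z = 7.2/4.9 = 1.4694; [1+(r/z)²]^(−5/2) = 0.056376.
Δσ_z = 3×2430/(2π×4.9²) × 0.056376 = 48.323 × 0.056376 = 2.724 kPa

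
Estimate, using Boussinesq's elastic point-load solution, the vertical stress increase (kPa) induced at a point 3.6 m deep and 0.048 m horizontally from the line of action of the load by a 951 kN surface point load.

Boussinesq vertical stress below a point load on an elastic half-space:
Δσ_z = 3P/(2πz²) · [1 + (r/z)²]^(−5/2)
r/z = 0.048/3.6 = 0.013333; [1+(r/z)²]^(−5/2) = 0.99956.
Δσ_z = 3×951/(2π×3.6²) × 0.99956 = 35.036 × 0.99956 = 35.02 kPa

Δσ_z ≈ 35 kPa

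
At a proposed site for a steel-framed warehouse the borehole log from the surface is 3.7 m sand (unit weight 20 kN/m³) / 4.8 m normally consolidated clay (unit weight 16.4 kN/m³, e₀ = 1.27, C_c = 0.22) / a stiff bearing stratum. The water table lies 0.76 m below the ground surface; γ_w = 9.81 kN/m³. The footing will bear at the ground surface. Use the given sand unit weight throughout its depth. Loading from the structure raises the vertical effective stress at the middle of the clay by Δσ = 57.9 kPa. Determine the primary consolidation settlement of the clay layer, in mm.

S_c ≈ 135 mm

Mid-depth of clay below the ground surface: z = 3.7 + 4.8/2 = 6.1 m.
Total vertical stress at mid-clay: σ_v = 20×3.7 + 16.4×2.4 = 113.36 kPa.
Pore pressure: u = 9.81×(6.1 − 0.76) = 52.385 kPa.
Initial effective stress: σ'_0 = σ_v − u = 113.36 − 52.385 = 60.975 kPa.
Final effective stress: σ'_f = σ'_0 + Δσ = 60.975 + 57.9 = 118.88 kPa.
Normally consolidated clay, so the full stress increment lies on the virgin compression line:
S_c = C_c·H/(1+e₀)·log₁₀(σ'_f/σ'_0) = 0.22×4.8/(1+1.27)×log₁₀(118.88/60.975)
    = 0.4652 × 0.28996 = 0.1349 m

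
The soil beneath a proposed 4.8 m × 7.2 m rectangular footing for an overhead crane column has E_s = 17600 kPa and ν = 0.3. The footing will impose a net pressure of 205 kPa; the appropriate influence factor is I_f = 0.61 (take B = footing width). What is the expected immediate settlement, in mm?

Immediate (elastic) settlement: S_e = q·B·(1−ν²)/E_s · I_f.
S_e = 205 × 4.8 × (1 − 0.3²) / 17600 × 0.61
    = 205 × 4.8 × 0.91 / 17600 × 0.61
    = 0.03104 m = 31.04 mm

S_e ≈ 31 mm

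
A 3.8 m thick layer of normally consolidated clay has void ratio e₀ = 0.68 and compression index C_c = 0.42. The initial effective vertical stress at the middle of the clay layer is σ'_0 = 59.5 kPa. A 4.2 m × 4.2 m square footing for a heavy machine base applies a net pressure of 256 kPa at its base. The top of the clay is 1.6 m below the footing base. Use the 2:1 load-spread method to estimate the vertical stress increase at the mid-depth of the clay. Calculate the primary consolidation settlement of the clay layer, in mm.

S_c ≈ 340 mm

Mid-depth of clay below the footing base: z = 1.6 + 3.8/2 = 3.5 m.
Stress increase at mid-clay by the 2:1 spreading method:
Δσ = qBL/((B+z)(L+z)) = 256×4.2×4.2/((4.2+3.5)(4.2+3.5)) = 76.165 kPa
Final effective stress: σ'_f = σ'_0 + Δσ = 59.5 + 76.165 = 135.67 kPa.
Normally consolidated clay, so the full stress increment lies on the virgin compression line:
S_c = C_c·H/(1+e₀)·log₁₀(σ'_f/σ'_0) = 0.42×3.8/(1+0.68)×log₁₀(135.67/59.5)
    = 0.95 × 0.35797 = 0.3401 m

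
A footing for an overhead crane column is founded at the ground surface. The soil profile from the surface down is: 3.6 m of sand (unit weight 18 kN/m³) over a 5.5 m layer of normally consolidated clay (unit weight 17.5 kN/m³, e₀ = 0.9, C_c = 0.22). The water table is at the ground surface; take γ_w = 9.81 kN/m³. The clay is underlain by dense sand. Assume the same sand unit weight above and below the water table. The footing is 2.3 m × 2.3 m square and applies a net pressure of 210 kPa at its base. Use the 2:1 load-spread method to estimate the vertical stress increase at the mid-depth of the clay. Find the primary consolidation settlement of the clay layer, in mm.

Mid-depth of clay below the ground surface: z = 3.6 + 5.5/2 = 6.35 m.
Total vertical stress at mid-clay: σ_v = 18×3.6 + 17.5×2.75 = 112.92 kPa.
Pore pressure: u = 9.81×(6.35 − 0) = 62.294 kPa.
Initial effective stress: σ'_0 = σ_v − u = 112.92 − 62.294 = 50.626 kPa.
Stress increase at mid-clay by the 2:1 spreading method:
Δσ = qBL/((B+z)(L+z)) = 210×2.3×2.3/((2.3+6.35)(2.3+6.35)) = 14.847 kPa
Final effective stress: σ'_f = σ'_0 + Δσ = 50.626 + 14.847 = 65.473 kPa.
Normally consolidated clay, so the full stress increment lies on the virgin compression line:
S_c = C_c·H/(1+e₀)·log₁₀(σ'_f/σ'_0) = 0.22×5.5/(1+0.9)×log₁₀(65.473/50.626)
    = 0.63684 × 0.11169 = 0.07113 m

S_c ≈ 71.1 mm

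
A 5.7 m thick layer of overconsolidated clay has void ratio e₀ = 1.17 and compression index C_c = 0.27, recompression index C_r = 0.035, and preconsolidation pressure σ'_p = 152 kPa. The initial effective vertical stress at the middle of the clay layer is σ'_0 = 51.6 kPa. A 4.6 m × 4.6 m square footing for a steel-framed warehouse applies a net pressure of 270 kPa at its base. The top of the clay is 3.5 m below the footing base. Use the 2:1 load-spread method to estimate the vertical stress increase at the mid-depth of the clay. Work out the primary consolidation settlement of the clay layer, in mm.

Mid-depth of clay below the footing base: z = 3.5 + 5.7/2 = 6.35 m.
Stress increase at mid-clay by the 2:1 spreading method:
Δσ = qBL/((B+z)(L+z)) = 270×4.6×4.6/((4.6+6.35)(4.6+6.35)) = 47.649 kPa
Final effective stress: σ'_f = 51.6 + 47.649 = 99.249 kPa.
σ'_f = 99.249 ≤ σ'_p = 152 kPa, so the clay remains overconsolidated and only the recompression index applies:
S_c = C_r·H/(1+e₀)·log₁₀(σ'_f/σ'_0) = 0.035×5.7/2.17×log₁₀(99.249/51.6)
    = 0.091935 × 0.28408 = 0.02612 m

S_c ≈ 26.1 mm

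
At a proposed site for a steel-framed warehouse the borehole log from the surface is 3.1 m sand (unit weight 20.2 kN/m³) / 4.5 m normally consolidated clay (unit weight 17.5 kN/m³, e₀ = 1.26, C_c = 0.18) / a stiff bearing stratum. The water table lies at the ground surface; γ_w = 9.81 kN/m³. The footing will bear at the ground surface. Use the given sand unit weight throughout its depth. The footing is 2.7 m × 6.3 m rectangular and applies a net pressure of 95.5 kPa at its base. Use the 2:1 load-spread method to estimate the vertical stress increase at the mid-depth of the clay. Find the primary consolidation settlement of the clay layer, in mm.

Mid-depth of clay below the ground surface: z = 3.1 + 4.5/2 = 5.35 m.
Total vertical stress at mid-clay: σ_v = 20.2×3.1 + 17.5×2.25 = 102 kPa.
Pore pressure: u = 9.81×(5.35 − 0) = 52.483 kPa.
Initial effective stress: σ'_0 = σ_v − u = 102 − 52.483 = 49.517 kPa.
Stress increase at mid-clay by the 2:1 spreading method:
Δσ = qBL/((B+z)(L+z)) = 95.5×2.7×6.3/((2.7+5.35)(6.3+5.35)) = 17.322 kPa
Final effective stress: σ'_f = σ'_0 + Δσ = 49.517 + 17.322 = 66.839 kPa.
Normally consolidated clay, so the full stress increment lies on the virgin compression line:
S_c = C_c·H/(1+e₀)·log₁₀(σ'_f/σ'_0) = 0.18×4.5/(1+1.26)×log₁₀(66.839/49.517)
    = 0.35841 × 0.13028 = 0.04669 m

S_c ≈ 46.7 mm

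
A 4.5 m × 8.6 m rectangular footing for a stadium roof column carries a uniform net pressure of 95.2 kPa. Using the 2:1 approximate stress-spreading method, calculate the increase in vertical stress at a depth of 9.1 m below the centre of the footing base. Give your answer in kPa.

Δσ_z ≈ 15.3 kPa

By the 2:1 method the load spreads at 1 horizontal : 2 vertical, so at depth z the loaded area has grown by z in each plan dimension:
Δσ = qBL/((B+z)(L+z)) = 95.2×4.5×8.6/((4.5+9.1)(8.6+9.1)) = 15.305 kPa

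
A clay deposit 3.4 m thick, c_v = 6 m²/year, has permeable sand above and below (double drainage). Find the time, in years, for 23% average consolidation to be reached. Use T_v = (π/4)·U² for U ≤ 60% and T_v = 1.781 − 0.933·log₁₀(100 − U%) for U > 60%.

t ≈ 0.02 years

Drainage path length: H_d = H/2 = 1.7 m (double drainage).
U ≤ 60%: T_v = (π/4)·U² = (π/4)×0.23² = 0.041548.
t = T_v·H_d²/c_v = 0.041548×1.7²/6 = 0.02001 years.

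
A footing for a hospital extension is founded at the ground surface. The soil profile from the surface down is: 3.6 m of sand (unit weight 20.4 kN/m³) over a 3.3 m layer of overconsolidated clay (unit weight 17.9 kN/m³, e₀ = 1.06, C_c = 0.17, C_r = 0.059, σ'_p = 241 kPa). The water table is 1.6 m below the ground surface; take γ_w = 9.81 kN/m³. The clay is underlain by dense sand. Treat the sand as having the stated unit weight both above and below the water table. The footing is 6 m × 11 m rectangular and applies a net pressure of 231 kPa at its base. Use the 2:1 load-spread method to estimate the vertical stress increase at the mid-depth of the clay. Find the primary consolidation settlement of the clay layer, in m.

Mid-depth of clay below the ground surface: z = 3.6 + 3.3/2 = 5.25 m.
Total vertical stress at mid-clay: σ_v = 20.4×3.6 + 17.9×1.65 = 102.97 kPa.
Pore pressure: u = 9.81×(5.25 − 1.6) = 35.806 kPa.
Initial effective stress: σ'_0 = σ_v − u = 102.97 − 35.806 = 67.164 kPa.
Stress increase at mid-clay by the 2:1 spreading method:
Δσ = qBL/((B+z)(L+z)) = 231×6×11/((6+5.25)(11+5.25)) = 83.397 kPa
Final effective stress: σ'_f = 67.164 + 83.397 = 150.56 kPa.
σ'_f = 150.56 ≤ σ'_p = 241 kPa, so the clay remains overconsolidated and only the recompression index applies:
S_c = C_r·H/(1+e₀)·log₁₀(σ'_f/σ'_0) = 0.059×3.3/2.06×log₁₀(150.56/67.164)
    = 0.094512 × 0.35057 = 0.03313 m

S_c ≈ 0.0331 m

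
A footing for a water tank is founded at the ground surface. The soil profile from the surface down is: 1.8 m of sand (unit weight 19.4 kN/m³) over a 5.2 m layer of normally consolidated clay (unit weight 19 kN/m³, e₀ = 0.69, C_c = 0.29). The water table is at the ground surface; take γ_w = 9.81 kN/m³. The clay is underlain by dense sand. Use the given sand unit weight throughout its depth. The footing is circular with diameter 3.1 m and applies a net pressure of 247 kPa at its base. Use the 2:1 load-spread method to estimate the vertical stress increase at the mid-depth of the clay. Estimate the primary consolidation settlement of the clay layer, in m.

Mid-depth of clay below the ground surface: z = 1.8 + 5.2/2 = 4.4 m.
Total vertical stress at mid-clay: σ_v = 19.4×1.8 + 19×2.6 = 84.32 kPa.
Pore pressure: u = 9.81×(4.4 − 0) = 43.164 kPa.
Initial effective stress: σ'_0 = σ_v − u = 84.32 − 43.164 = 41.156 kPa.
Stress increase at mid-clay by the 2:1 spreading method:
Δσ ≈ qD²/(D+z)² = 247×3.1²/(3.1+4.4)² = 42.199 kPa
Final effective stress: σ'_f = σ'_0 + Δσ = 41.156 + 42.199 = 83.355 kPa.
Normally consolidated clay, so the full stress increment lies on the virgin compression line:
S_c = C_c·H/(1+e₀)·log₁₀(σ'_f/σ'_0) = 0.29×5.2/(1+0.69)×log₁₀(83.355/41.156)
    = 0.89231 × 0.3065 = 0.2735 m

S_c ≈ 0.273 m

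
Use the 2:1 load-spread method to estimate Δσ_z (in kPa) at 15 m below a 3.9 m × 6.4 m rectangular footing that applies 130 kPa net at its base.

Δσ_z ≈ 8.02 kPa

By the 2:1 method the load spreads at 1 horizontal : 2 vertical, so at depth z the loaded area has grown by z in each plan dimension:
Δσ = qBL/((B+z)(L+z)) = 130×3.9×6.4/((3.9+15)(6.4+15)) = 8.0225 kPa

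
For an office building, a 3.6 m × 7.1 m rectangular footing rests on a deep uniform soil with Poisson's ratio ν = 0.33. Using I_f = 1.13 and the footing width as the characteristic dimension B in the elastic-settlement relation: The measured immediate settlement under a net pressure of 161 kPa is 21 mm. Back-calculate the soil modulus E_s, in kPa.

S_e = q·B·(1−ν²)/E_s · I_f  ⇒  E_s = q·B·(1−ν²)·I_f / S_e.
E_s = 161 × 3.6 × 0.8911 × 1.13 / 0.021 = 27790 kPa

E_s ≈ 27800 kPa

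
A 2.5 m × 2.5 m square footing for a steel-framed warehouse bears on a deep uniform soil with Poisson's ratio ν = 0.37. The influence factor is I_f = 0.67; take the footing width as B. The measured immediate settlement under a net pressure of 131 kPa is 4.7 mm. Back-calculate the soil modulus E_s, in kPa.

E_s ≈ 40300 kPa

S_e = q·B·(1−ν²)/E_s · I_f  ⇒  E_s = q·B·(1−ν²)·I_f / S_e.
E_s = 131 × 2.5 × 0.8631 × 0.67 / 0.0047 = 40290 kPa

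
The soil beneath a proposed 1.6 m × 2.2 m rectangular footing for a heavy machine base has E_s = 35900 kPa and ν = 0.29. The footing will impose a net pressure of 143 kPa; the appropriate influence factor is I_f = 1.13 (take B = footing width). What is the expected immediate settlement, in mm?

Immediate (elastic) settlement: S_e = q·B·(1−ν²)/E_s · I_f.
S_e = 143 × 1.6 × (1 − 0.29²) / 35900 × 1.13
    = 143 × 1.6 × 0.9159 / 35900 × 1.13
    = 0.006596 m = 6.596 mm

S_e ≈ 6.6 mm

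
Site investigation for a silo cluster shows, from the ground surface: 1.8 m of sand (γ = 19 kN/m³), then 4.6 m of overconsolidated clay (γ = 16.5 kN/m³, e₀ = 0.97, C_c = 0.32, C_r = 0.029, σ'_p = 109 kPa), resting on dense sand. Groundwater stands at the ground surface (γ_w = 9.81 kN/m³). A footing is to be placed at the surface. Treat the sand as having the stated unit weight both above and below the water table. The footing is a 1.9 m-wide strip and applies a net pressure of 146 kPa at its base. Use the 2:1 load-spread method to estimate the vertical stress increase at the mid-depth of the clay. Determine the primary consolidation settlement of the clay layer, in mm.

S_c ≈ 26.3 mm

Mid-depth of clay below the ground surface: z = 1.8 + 4.6/2 = 4.1 m.
Total vertical stress at mid-clay: σ_v = 19×1.8 + 16.5×2.3 = 72.15 kPa.
Pore pressure: u = 9.81×(4.1 − 0) = 40.221 kPa.
Initial effective stress: σ'_0 = σ_v − u = 72.15 − 40.221 = 31.929 kPa.
Stress increase at mid-clay by the 2:1 spreading method:
Δσ = qB/(B+z) = 146×1.9/(1.9+4.1) = 46.233 kPa
Final effective stress: σ'_f = 31.929 + 46.233 = 78.162 kPa.
σ'_f = 78.162 ≤ σ'_p = 109 kPa, so the clay remains overconsolidated and only the recompression index applies:
S_c = C_r·H/(1+e₀)·log₁₀(σ'_f/σ'_0) = 0.029×4.6/1.97×log₁₀(78.162/31.929)
    = 0.067715 × 0.38881 = 0.02633 m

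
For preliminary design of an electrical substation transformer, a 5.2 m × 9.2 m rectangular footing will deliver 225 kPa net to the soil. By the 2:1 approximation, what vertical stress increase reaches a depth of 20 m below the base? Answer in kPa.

Δσ_z ≈ 14.6 kPa

By the 2:1 method the load spreads at 1 horizontal : 2 vertical, so at depth z the loaded area has grown by z in each plan dimension:
Δσ = qBL/((B+z)(L+z)) = 225×5.2×9.2/((5.2+20)(9.2+20)) = 14.628 kPa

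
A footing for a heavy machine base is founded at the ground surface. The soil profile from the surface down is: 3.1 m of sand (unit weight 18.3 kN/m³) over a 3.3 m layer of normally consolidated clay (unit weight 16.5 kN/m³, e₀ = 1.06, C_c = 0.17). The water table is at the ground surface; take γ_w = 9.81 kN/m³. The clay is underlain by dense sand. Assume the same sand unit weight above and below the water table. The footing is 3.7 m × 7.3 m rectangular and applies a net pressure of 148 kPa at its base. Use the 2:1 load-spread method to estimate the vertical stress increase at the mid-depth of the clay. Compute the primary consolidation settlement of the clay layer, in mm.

Mid-depth of clay below the ground surface: z = 3.1 + 3.3/2 = 4.75 m.
Total vertical stress at mid-clay: σ_v = 18.3×3.1 + 16.5×1.65 = 83.955 kPa.
Pore pressure: u = 9.81×(4.75 − 0) = 46.598 kPa.
Initial effective stress: σ'_0 = σ_v − u = 83.955 − 46.598 = 37.357 kPa.
Stress increase at mid-clay by the 2:1 spreading method:
Δσ = qBL/((B+z)(L+z)) = 148×3.7×7.3/((3.7+4.75)(7.3+4.75)) = 39.259 kPa
Final effective stress: σ'_f = σ'_0 + Δσ = 37.357 + 39.259 = 76.616 kPa.
Normally consolidated clay, so the full stress increment lies on the virgin compression line:
S_c = C_c·H/(1+e₀)·log₁₀(σ'_f/σ'_0) = 0.17×3.3/(1+1.06)×log₁₀(76.616/37.357)
    = 0.27233 × 0.31195 = 0.08495 m

S_c ≈ 85 mm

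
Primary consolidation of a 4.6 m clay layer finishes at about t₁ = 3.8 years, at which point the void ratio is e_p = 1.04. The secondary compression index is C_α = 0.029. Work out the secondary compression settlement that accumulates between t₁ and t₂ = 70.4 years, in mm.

S_s ≈ 82.9 mm

Secondary compression: S_s = C_α·H/(1+e_p)·log₁₀(t₂/t₁)
S_s = 0.029×4.6/(1+1.04)×log₁₀(70.4/3.8)
    = 0.06539 × 1.268 = 0.0829 m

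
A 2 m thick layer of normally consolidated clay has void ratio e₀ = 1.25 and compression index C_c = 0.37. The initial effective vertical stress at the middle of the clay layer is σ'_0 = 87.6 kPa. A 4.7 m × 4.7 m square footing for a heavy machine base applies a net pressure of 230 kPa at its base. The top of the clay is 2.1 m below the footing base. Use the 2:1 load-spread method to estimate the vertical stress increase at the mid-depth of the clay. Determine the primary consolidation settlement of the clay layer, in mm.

S_c ≈ 95.6 mm

Mid-depth of clay below the footing base: z = 2.1 + 2/2 = 3.1 m.
Stress increase at mid-clay by the 2:1 spreading method:
Δσ = qBL/((B+z)(L+z)) = 230×4.7×4.7/((4.7+3.1)(4.7+3.1)) = 83.509 kPa
Final effective stress: σ'_f = σ'_0 + Δσ = 87.6 + 83.509 = 171.11 kPa.
Normally consolidated clay, so the full stress increment lies on the virgin compression line:
S_c = C_c·H/(1+e₀)·log₁₀(σ'_f/σ'_0) = 0.37×2/(1+1.25)×log₁₀(171.11/87.6)
    = 0.32889 × 0.29077 = 0.09563 m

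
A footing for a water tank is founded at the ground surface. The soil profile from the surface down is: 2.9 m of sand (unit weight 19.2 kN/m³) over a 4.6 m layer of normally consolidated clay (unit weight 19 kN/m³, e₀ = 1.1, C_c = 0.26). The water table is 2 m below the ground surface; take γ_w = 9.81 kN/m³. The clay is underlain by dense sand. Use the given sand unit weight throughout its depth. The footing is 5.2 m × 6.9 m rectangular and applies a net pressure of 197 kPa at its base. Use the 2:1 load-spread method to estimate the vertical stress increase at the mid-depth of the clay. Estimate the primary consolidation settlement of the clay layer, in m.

Mid-depth of clay below the ground surface: z = 2.9 + 4.6/2 = 5.2 m.
Total vertical stress at mid-clay: σ_v = 19.2×2.9 + 19×2.3 = 99.38 kPa.
Pore pressure: u = 9.81×(5.2 − 2) = 31.392 kPa.
Initial effective stress: σ'_0 = σ_v − u = 99.38 − 31.392 = 67.988 kPa.
Stress increase at mid-clay by the 2:1 spreading method:
Δσ = qBL/((B+z)(L+z)) = 197×5.2×6.9/((5.2+5.2)(6.9+5.2)) = 56.169 kPa
Final effective stress: σ'_f = σ'_0 + Δσ = 67.988 + 56.169 = 124.16 kPa.
Normally consolidated clay, so the full stress increment lies on the virgin compression line:
S_c = C_c·H/(1+e₀)·log₁₀(σ'_f/σ'_0) = 0.26×4.6/(1+1.1)×log₁₀(124.16/67.988)
    = 0.56952 × 0.26155 = 0.149 m

S_c ≈ 0.149 m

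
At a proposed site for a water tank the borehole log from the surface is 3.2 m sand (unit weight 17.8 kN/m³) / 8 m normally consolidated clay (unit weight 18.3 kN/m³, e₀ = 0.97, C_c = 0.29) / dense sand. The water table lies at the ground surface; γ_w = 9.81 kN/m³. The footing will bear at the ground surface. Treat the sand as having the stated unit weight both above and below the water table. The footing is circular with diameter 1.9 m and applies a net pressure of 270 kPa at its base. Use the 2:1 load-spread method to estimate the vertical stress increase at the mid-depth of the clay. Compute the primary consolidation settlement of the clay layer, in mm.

Mid-depth of clay below the ground surface: z = 3.2 + 8/2 = 7.2 m.
Total vertical stress at mid-clay: σ_v = 17.8×3.2 + 18.3×4 = 130.16 kPa.
Pore pressure: u = 9.81×(7.2 − 0) = 70.632 kPa.
Initial effective stress: σ'_0 = σ_v − u = 130.16 − 70.632 = 59.528 kPa.
Stress increase at mid-clay by the 2:1 spreading method:
Δσ ≈ qD²/(D+z)² = 270×1.9²/(1.9+7.2)² = 11.77 kPa
Final effective stress: σ'_f = σ'_0 + Δσ = 59.528 + 11.77 = 71.298 kPa.
Normally consolidated clay, so the full stress increment lies on the virgin compression line:
S_c = C_c·H/(1+e₀)·log₁₀(σ'_f/σ'_0) = 0.29×8/(1+0.97)×log₁₀(71.298/59.528)
    = 1.1777 × 0.078356 = 0.09228 m

S_c ≈ 92.3 mm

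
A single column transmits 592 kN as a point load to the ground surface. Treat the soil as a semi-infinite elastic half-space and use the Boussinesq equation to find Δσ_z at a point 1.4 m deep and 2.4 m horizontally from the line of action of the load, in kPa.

Δσ_z ≈ 4.68 kPa

Boussinesq vertical stress below a point load on an elastic half-space:
Δσ_z = 3P/(2πz²) · [1 + (r/z)²]^(−5/2)
r/z = 2.4/1.4 = 1.7143; [1+(r/z)²]^(−5/2) = 0.032479.
Δσ_z = 3×592/(2π×1.4²) × 0.032479 = 144.21 × 0.032479 = 4.684 kPa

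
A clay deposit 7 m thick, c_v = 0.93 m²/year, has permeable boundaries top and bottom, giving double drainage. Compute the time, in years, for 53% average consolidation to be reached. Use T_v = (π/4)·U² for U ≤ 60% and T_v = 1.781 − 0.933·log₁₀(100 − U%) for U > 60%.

t ≈ 2.91 years

Drainage path length: H_d = H/2 = 3.5 m (double drainage).
U ≤ 60%: T_v = (π/4)·U² = (π/4)×0.53² = 0.22062.
t = T_v·H_d²/c_v = 0.22062×3.5²/0.93 = 2.906 years.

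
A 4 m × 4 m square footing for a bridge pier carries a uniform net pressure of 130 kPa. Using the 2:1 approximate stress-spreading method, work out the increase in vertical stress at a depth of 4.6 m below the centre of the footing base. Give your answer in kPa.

By the 2:1 method the load spreads at 1 horizontal : 2 vertical, so at depth z the loaded area has grown by z in each plan dimension:
Δσ = qBL/((B+z)(L+z)) = 130×4×4/((4+4.6)(4+4.6)) = 28.123 kPa

Δσ_z ≈ 28.1 kPa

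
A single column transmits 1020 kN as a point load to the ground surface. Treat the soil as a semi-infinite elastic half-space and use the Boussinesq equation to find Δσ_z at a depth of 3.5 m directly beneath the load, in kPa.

Δσ_z ≈ 39.8 kPa

Boussinesq vertical stress below a point load on an elastic half-space:
Δσ_z = 3P/(2πz²) · [1 + (r/z)²]^(−5/2)
r/z = 0/3.5 = 0; [1+(r/z)²]^(−5/2) = 1.
Δσ_z = 3×1020/(2π×3.5²) × 1 = 39.756 × 1 = 39.76 kPa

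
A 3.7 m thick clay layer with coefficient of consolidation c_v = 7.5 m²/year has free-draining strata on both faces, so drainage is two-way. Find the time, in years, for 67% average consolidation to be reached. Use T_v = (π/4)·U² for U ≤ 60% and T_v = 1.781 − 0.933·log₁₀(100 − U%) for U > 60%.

Drainage path length: H_d = H/2 = 1.85 m (double drainage).
U > 60%: T_v = 1.781 − 0.933·log₁₀(100 − 67) = 0.36423.
t = T_v·H_d²/c_v = 0.36423×1.85²/7.5 = 0.1662 years.

t ≈ 0.166 years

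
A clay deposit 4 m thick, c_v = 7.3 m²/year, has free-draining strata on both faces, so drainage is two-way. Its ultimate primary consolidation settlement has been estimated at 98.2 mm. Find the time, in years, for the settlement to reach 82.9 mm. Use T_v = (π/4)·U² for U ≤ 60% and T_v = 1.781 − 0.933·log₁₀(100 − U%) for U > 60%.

t ≈ 0.366 years

Drainage path length: H_d = H/2 = 2 m (double drainage).
U = S(t)/S_ult = 82.9/98.2 = 0.8442.
U > 60%: T_v = 1.781 − 0.933·log₁₀(100 − 84.42) = 0.66832.
t = T_v·H_d²/c_v = 0.66832×2²/7.3 = 0.3662 years.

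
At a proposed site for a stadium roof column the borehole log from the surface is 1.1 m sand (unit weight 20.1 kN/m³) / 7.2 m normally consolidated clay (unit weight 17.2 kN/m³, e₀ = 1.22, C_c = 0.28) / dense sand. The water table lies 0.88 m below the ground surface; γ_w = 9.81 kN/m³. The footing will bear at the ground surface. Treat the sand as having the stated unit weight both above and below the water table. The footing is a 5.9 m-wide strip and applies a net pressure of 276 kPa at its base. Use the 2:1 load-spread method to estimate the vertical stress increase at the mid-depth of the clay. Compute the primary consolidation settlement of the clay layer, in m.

Mid-depth of clay below the ground surface: z = 1.1 + 7.2/2 = 4.7 m.
Total vertical stress at mid-clay: σ_v = 20.1×1.1 + 17.2×3.6 = 84.03 kPa.
Pore pressure: u = 9.81×(4.7 − 0.88) = 37.474 kPa.
Initial effective stress: σ'_0 = σ_v − u = 84.03 − 37.474 = 46.556 kPa.
Stress increase at mid-clay by the 2:1 spreading method:
Δσ = qB/(B+z) = 276×5.9/(5.9+4.7) = 153.62 kPa
Final effective stress: σ'_f = σ'_0 + Δσ = 46.556 + 153.62 = 200.18 kPa.
Normally consolidated clay, so the full stress increment lies on the virgin compression line:
S_c = C_c·H/(1+e₀)·log₁₀(σ'_f/σ'_0) = 0.28×7.2/(1+1.22)×log₁₀(200.18/46.556)
    = 0.90811 × 0.63345 = 0.5752 m

S_c ≈ 0.575 m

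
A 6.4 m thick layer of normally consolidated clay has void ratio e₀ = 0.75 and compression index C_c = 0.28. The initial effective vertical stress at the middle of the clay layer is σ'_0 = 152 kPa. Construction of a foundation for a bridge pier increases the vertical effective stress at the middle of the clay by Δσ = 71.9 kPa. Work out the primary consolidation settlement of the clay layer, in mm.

S_c ≈ 172 mm

Final effective stress: σ'_f = σ'_0 + Δσ = 152 + 71.9 = 223.9 kPa.
Normally consolidated clay, so the full stress increment lies on the virgin compression line:
S_c = C_c·H/(1+e₀)·log₁₀(σ'_f/σ'_0) = 0.28×6.4/(1+0.75)×log₁₀(223.9/152)
    = 1.024 × 0.16821 = 0.1722 m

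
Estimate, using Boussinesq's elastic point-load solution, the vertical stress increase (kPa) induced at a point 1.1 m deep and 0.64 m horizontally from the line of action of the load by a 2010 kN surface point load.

Δσ_z ≈ 383 kPa

Boussinesq vertical stress below a point load on an elastic half-space:
Δσ_z = 3P/(2πz²) · [1 + (r/z)²]^(−5/2)
r/z = 0.64/1.1 = 0.58182; [1+(r/z)²]^(−5/2) = 0.48244.
Δσ_z = 3×2010/(2π×1.1²) × 0.48244 = 793.14 × 0.48244 = 382.6 kPa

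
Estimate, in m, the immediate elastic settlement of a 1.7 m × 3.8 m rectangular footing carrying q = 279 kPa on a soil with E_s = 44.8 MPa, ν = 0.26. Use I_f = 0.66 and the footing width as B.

S_e ≈ 0.00652 m

Immediate (elastic) settlement: S_e = q·B·(1−ν²)/E_s · I_f.
E_s = 44.8 MPa = 44800 kPa.
S_e = 279 × 1.7 × (1 − 0.26²) / 44800 × 0.66
    = 279 × 1.7 × 0.9324 / 44800 × 0.66
    = 0.006515 m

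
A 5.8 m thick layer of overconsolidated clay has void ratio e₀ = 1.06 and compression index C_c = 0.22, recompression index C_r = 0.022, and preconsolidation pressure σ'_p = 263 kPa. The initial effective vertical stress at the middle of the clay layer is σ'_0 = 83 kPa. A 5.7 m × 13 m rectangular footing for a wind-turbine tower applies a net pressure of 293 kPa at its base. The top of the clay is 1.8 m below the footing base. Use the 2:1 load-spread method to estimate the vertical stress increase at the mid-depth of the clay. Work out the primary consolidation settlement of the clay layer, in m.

S_c ≈ 0.0238 m

Mid-depth of clay below the footing base: z = 1.8 + 5.8/2 = 4.7 m.
Stress increase at mid-clay by the 2:1 spreading method:
Δσ = qBL/((B+z)(L+z)) = 293×5.7×13/((5.7+4.7)(13+4.7)) = 117.94 kPa
Final effective stress: σ'_f = 83 + 117.94 = 200.94 kPa.
σ'_f = 200.94 ≤ σ'_p = 263 kPa, so the clay remains overconsolidated and only the recompression index applies:
S_c = C_r·H/(1+e₀)·log₁₀(σ'_f/σ'_0) = 0.022×5.8/2.06×log₁₀(200.94/83)
    = 0.061941 × 0.38399 = 0.02378 m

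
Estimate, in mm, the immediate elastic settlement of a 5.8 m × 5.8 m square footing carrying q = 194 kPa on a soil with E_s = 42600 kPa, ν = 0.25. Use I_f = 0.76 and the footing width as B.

Immediate (elastic) settlement: S_e = q·B·(1−ν²)/E_s · I_f.
S_e = 194 × 5.8 × (1 − 0.25²) / 42600 × 0.76
    = 194 × 5.8 × 0.9375 / 42600 × 0.76
    = 0.01882 m = 18.82 mm

S_e ≈ 18.8 mm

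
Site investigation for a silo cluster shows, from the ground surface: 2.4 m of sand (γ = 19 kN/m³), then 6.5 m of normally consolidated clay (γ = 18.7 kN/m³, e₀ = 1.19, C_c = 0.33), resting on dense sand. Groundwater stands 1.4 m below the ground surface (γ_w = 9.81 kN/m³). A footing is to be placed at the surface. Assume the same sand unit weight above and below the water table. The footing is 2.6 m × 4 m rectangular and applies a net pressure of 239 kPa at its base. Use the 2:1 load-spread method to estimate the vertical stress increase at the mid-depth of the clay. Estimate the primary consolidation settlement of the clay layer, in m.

Mid-depth of clay below the ground surface: z = 2.4 + 6.5/2 = 5.65 m.
Total vertical stress at mid-clay: σ_v = 19×2.4 + 18.7×3.25 = 106.38 kPa.
Pore pressure: u = 9.81×(5.65 − 1.4) = 41.693 kPa.
Initial effective stress: σ'_0 = σ_v − u = 106.38 − 41.693 = 64.687 kPa.
Stress increase at mid-clay by the 2:1 spreading method:
Δσ = qBL/((B+z)(L+z)) = 239×2.6×4/((2.6+5.65)(4+5.65)) = 31.221 kPa
Final effective stress: σ'_f = σ'_0 + Δσ = 64.687 + 31.221 = 95.908 kPa.
Normally consolidated clay, so the full stress increment lies on the virgin compression line:
S_c = C_c·H/(1+e₀)·log₁₀(σ'_f/σ'_0) = 0.33×6.5/(1+1.19)×log₁₀(95.908/64.687)
    = 0.97945 × 0.17104 = 0.1675 m

S_c ≈ 0.168 m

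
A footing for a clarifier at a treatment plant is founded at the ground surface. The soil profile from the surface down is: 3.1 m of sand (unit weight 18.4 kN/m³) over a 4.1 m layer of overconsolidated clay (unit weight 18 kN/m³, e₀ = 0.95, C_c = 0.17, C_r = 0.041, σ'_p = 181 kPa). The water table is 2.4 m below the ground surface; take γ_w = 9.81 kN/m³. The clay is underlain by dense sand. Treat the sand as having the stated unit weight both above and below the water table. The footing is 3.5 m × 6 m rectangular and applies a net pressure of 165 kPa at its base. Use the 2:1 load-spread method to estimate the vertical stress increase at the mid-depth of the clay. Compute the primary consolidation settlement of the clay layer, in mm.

Mid-depth of clay below the ground surface: z = 3.1 + 4.1/2 = 5.15 m.
Total vertical stress at mid-clay: σ_v = 18.4×3.1 + 18×2.05 = 93.94 kPa.
Pore pressure: u = 9.81×(5.15 − 2.4) = 26.978 kPa.
Initial effective stress: σ'_0 = σ_v − u = 93.94 − 26.978 = 66.962 kPa.
Stress increase at mid-clay by the 2:1 spreading method:
Δσ = qBL/((B+z)(L+z)) = 165×3.5×6/((3.5+5.15)(6+5.15)) = 35.926 kPa
Final effective stress: σ'_f = 66.962 + 35.926 = 102.89 kPa.
σ'_f = 102.89 ≤ σ'_p = 181 kPa, so the clay remains overconsolidated and only the recompression index applies:
S_c = C_r·H/(1+e₀)·log₁₀(σ'_f/σ'_0) = 0.041×4.1/1.95×log₁₀(102.89/66.962)
    = 0.086207 × 0.18654 = 0.01608 m

S_c ≈ 16.1 mm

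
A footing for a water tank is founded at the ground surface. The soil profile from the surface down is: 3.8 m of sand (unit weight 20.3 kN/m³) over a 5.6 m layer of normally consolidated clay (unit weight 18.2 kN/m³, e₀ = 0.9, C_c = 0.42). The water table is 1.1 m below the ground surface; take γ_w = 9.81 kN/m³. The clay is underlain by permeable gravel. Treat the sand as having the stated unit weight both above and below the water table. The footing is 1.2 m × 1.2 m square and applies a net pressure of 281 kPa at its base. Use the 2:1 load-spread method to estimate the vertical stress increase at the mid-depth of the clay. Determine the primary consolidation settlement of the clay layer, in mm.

Mid-depth of clay below the ground surface: z = 3.8 + 5.6/2 = 6.6 m.
Total vertical stress at mid-clay: σ_v = 20.3×3.8 + 18.2×2.8 = 128.1 kPa.
Pore pressure: u = 9.81×(6.6 − 1.1) = 53.955 kPa.
Initial effective stress: σ'_0 = σ_v − u = 128.1 − 53.955 = 74.145 kPa.
Stress increase at mid-clay by the 2:1 spreading method:
Δσ = qBL/((B+z)(L+z)) = 281×1.2×1.2/((1.2+6.6)(1.2+6.6)) = 6.6509 kPa
Final effective stress: σ'_f = σ'_0 + Δσ = 74.145 + 6.6509 = 80.796 kPa.
Normally consolidated clay, so the full stress increment lies on the virgin compression line:
S_c = C_c·H/(1+e₀)·log₁₀(σ'_f/σ'_0) = 0.42×5.6/(1+0.9)×log₁₀(80.796/74.145)
    = 1.2379 × 0.037308 = 0.04618 m

S_c ≈ 46.2 mm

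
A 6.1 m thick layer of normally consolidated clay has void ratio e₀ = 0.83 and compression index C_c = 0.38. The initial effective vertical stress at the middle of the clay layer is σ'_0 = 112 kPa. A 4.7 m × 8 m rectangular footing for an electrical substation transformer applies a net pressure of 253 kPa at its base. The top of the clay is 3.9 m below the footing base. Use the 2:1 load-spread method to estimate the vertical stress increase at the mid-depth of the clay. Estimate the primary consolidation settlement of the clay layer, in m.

S_c ≈ 0.219 m

Mid-depth of clay below the footing base: z = 3.9 + 6.1/2 = 6.95 m.
Stress increase at mid-clay by the 2:1 spreading method:
Δσ = qBL/((B+z)(L+z)) = 253×4.7×8/((4.7+6.95)(8+6.95)) = 54.619 kPa
Final effective stress: σ'_f = σ'_0 + Δσ = 112 + 54.619 = 166.62 kPa.
Normally consolidated clay, so the full stress increment lies on the virgin compression line:
S_c = C_c·H/(1+e₀)·log₁₀(σ'_f/σ'_0) = 0.38×6.1/(1+0.83)×log₁₀(166.62/112)
    = 1.2667 × 0.17251 = 0.2185 m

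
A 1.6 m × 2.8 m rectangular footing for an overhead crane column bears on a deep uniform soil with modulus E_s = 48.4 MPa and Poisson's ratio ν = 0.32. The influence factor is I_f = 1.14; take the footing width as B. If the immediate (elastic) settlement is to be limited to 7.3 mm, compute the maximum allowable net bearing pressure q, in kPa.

q ≈ 216 kPa

E_s = 48.4 MPa = 48400 kPa.
S_e = q·B·(1−ν²)/E_s · I_f  ⇒  q = S_e·E_s / (B·(1−ν²)·I_f).
q = 0.0073 × 48400 / (1.6 × 0.8976 × 1.14) = 215.8 kPa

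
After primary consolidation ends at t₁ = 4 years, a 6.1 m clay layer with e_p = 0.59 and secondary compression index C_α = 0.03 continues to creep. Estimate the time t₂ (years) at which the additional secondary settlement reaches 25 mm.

S_s = C_α·H/(1+e_p)·log₁₀(t₂/t₁) ⇒ log₁₀(t₂/t₁) = S_s·(1+e_p)/(C_α·H).
log₁₀(t₂/t₁) = 0.025 × (1+0.59) / (0.03×6.1) = 0.2172
t₂ = t₁ × 10^0.2172 = 4 × 1.649 = 6.596 years

t₂ ≈ 6.6 years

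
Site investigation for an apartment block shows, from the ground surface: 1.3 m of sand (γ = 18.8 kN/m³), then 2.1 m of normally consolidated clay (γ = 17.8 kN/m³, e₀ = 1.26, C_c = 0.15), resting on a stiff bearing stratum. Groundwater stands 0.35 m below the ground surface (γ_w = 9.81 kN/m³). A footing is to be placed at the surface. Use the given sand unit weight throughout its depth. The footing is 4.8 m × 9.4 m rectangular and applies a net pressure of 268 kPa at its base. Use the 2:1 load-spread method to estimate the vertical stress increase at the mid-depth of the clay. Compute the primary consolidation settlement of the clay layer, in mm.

Mid-depth of clay below the ground surface: z = 1.3 + 2.1/2 = 2.35 m.
Total vertical stress at mid-clay: σ_v = 18.8×1.3 + 17.8×1.05 = 43.13 kPa.
Pore pressure: u = 9.81×(2.35 − 0.35) = 19.62 kPa.
Initial effective stress: σ'_0 = σ_v − u = 43.13 − 19.62 = 23.51 kPa.
Stress increase at mid-clay by the 2:1 spreading method:
Δσ = qBL/((B+z)(L+z)) = 268×4.8×9.4/((4.8+2.35)(9.4+2.35)) = 143.93 kPa
Final effective stress: σ'_f = σ'_0 + Δσ = 23.51 + 143.93 = 167.44 kPa.
Normally consolidated clay, so the full stress increment lies on the virgin compression line:
S_c = C_c·H/(1+e₀)·log₁₀(σ'_f/σ'_0) = 0.15×2.1/(1+1.26)×log₁₀(167.44/23.51)
    = 0.13938 × 0.85261 = 0.1188 m

S_c ≈ 119 mm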